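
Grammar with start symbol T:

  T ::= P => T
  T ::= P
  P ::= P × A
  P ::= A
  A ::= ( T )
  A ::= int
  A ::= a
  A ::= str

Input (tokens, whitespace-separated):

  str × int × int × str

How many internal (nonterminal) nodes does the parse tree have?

[T [P [P [P [P [A str]] × [A int]] × [A int]] × [A str]]]

9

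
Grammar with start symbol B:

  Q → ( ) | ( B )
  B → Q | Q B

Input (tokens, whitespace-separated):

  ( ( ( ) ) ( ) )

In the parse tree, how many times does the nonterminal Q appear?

[B [Q ( [B [Q ( [B [Q ( )]] )] [B [Q ( )]]] )]]

4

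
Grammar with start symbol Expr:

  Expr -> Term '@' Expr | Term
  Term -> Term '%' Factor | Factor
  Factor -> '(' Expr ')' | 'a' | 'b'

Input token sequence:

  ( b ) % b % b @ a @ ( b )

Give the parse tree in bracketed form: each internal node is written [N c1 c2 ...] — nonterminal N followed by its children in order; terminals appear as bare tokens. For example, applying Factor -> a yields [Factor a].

[Expr [Term [Term [Term [Factor ( [Expr [Term [Factor b]]] )]] % [Factor b]] % [Factor b]] @ [Expr [Term [Factor a]] @ [Expr [Term [Factor ( [Expr [Term [Factor b]]] )]]]]]

Expr
Term @ Expr
Term % Factor @ Expr
Term % Factor % Factor @ Expr
Factor % Factor % Factor @ Expr
( Expr ) % Factor % Factor @ Expr
( Term ) % Factor % Factor @ Expr
( Factor ) % Factor % Factor @ Expr
( b ) % Factor % Factor @ Expr
( b ) % b % Factor @ Expr
( b ) % b % b @ Expr
( b ) % b % b @ Term @ Expr
( b ) % b % b @ Factor @ Expr
( b ) % b % b @ a @ Expr
( b ) % b % b @ a @ Term
( b ) % b % b @ a @ Factor
( b ) % b % b @ a @ ( Expr )
( b ) % b % b @ a @ ( Term )
( b ) % b % b @ a @ ( Factor )
( b ) % b % b @ a @ ( b )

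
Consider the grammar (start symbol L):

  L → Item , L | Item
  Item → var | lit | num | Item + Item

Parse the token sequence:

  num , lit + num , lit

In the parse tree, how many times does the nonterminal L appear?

[L [Item num] , [L [Item [Item lit] + [Item num]] , [L [Item lit]]]]

3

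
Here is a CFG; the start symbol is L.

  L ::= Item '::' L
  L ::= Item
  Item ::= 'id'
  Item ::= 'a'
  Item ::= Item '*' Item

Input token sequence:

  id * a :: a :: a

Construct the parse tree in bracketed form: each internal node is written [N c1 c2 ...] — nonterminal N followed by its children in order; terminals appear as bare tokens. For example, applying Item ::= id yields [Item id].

L
Item :: L
Item * Item :: L
id * Item :: L
id * a :: L
id * a :: Item :: L
id * a :: a :: L
id * a :: a :: Item
id * a :: a :: a

[L [Item [Item id] * [Item a]] :: [L [Item a] :: [L [Item a]]]]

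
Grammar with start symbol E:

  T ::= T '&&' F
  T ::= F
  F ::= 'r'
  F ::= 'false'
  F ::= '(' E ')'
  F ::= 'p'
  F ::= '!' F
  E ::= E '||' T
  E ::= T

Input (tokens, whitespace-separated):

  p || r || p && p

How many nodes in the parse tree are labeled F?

[E [E [E [T [F p]]] || [T [F r]]] || [T [T [F p]] && [F p]]]

4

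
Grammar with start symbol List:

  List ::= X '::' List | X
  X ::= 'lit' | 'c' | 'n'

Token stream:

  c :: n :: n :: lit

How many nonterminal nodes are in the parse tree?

8

[List [X c] :: [List [X n] :: [List [X n] :: [List [X lit]]]]]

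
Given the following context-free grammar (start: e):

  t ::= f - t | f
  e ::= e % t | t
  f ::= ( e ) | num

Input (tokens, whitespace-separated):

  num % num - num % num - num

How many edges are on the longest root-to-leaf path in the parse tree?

5

[e [e [e [t [f num]]] % [t [f num] - [t [f num]]]] % [t [f num] - [t [f num]]]]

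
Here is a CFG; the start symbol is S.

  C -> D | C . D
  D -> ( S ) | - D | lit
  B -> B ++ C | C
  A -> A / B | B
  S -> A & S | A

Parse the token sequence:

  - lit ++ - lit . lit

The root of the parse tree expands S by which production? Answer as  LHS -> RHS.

S -> A

[S [A [B [B [C [D - [D lit]]]] ++ [C [C [D - [D lit]]] . [D lit]]]]]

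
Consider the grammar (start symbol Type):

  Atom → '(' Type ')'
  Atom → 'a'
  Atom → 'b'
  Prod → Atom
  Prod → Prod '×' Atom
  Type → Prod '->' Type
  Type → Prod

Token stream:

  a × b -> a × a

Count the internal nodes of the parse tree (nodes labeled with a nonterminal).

[Type [Prod [Prod [Atom a]] × [Atom b]] -> [Type [Prod [Prod [Atom a]] × [Atom a]]]]

10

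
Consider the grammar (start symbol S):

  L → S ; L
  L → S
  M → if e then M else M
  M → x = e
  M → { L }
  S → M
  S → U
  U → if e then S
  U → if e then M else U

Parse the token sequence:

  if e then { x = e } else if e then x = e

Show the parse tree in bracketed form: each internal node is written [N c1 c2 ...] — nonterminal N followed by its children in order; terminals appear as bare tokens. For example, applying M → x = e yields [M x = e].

S
U
if e then M else U
if e then { L } else U
if e then { S } else U
if e then { M } else U
if e then { x = e } else U
if e then { x = e } else if e then S
if e then { x = e } else if e then M
if e then { x = e } else if e then x = e

[S [U if e then [M { [L [S [M x = e]]] }] else [U if e then [S [M x = e]]]]]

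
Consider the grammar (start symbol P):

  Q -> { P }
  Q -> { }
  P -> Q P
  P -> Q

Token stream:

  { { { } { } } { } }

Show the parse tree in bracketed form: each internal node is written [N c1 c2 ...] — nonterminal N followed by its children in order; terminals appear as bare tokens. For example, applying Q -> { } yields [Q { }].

P
Q
{ P }
{ Q P }
{ { P } P }
{ { Q P } P }
{ { { } P } P }
{ { { } Q } P }
{ { { } { } } P }
{ { { } { } } Q }
{ { { } { } } { } }

[P [Q { [P [Q { [P [Q { }] [P [Q { }]]] }] [P [Q { }]]] }]]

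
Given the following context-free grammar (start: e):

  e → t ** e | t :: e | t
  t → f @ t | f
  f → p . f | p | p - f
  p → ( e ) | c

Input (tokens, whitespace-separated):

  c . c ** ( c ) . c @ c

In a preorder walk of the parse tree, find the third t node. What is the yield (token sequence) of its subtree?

c

[e [t [f [p c] . [f [p c]]]] ** [e [t [f [p ( [e [t [f [p c]]]] )] . [f [p c]]] @ [t [f [p c]]]]]]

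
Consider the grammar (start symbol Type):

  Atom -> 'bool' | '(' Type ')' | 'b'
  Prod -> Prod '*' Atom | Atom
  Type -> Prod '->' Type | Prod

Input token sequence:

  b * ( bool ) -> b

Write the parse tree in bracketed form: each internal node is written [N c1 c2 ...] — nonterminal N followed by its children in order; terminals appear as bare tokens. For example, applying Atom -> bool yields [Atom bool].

[Type [Prod [Prod [Atom b]] * [Atom ( [Type [Prod [Atom bool]]] )]] -> [Type [Prod [Atom b]]]]

Type
Prod -> Type
Prod * Atom -> Type
Atom * Atom -> Type
b * Atom -> Type
b * ( Type ) -> Type
b * ( Prod ) -> Type
b * ( Atom ) -> Type
b * ( bool ) -> Type
b * ( bool ) -> Prod
b * ( bool ) -> Atom
b * ( bool ) -> b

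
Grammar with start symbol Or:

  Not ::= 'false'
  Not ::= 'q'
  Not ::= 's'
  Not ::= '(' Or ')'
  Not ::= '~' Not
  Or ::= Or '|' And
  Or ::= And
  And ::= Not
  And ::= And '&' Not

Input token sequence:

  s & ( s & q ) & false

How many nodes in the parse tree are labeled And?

[Or [And [And [And [Not s]] & [Not ( [Or [And [And [Not s]] & [Not q]]] )]] & [Not false]]]

5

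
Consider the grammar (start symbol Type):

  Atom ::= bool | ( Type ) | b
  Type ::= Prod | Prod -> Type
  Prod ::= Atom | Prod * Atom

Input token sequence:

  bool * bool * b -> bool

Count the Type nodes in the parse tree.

[Type [Prod [Prod [Prod [Atom bool]] * [Atom bool]] * [Atom b]] -> [Type [Prod [Atom bool]]]]

2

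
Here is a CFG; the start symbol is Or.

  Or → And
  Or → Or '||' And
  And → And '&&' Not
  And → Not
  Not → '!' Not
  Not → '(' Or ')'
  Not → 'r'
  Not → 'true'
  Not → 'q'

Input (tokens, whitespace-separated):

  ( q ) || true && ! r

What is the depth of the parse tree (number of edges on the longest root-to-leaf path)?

[Or [Or [And [Not ( [Or [And [Not q]]] )]]] || [And [And [Not true]] && [Not ! [Not r]]]]

7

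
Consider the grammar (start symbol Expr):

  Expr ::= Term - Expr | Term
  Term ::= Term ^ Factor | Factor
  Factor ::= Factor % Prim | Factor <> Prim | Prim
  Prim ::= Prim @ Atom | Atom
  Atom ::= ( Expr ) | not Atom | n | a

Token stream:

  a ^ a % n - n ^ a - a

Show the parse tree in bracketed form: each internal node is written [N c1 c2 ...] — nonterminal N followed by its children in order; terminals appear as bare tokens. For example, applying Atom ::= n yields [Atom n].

[Expr [Term [Term [Factor [Prim [Atom a]]]] ^ [Factor [Factor [Prim [Atom a]]] % [Prim [Atom n]]]] - [Expr [Term [Term [Factor [Prim [Atom n]]]] ^ [Factor [Prim [Atom a]]]] - [Expr [Term [Factor [Prim [Atom a]]]]]]]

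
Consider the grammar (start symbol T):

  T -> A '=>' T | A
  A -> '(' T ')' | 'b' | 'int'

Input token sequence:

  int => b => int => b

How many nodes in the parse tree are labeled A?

[T [A int] => [T [A b] => [T [A int] => [T [A b]]]]]

4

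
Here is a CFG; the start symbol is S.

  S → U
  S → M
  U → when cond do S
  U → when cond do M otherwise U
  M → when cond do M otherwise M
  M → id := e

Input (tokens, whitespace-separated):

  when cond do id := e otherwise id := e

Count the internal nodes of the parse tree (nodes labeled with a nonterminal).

4

[S [M when cond do [M id := e] otherwise [M id := e]]]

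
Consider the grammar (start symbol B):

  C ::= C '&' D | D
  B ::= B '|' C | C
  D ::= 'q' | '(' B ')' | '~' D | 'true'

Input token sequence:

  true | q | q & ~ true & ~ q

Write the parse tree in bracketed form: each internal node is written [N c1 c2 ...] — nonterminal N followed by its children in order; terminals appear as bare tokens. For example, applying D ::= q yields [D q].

B
B | C
B | C | C
C | C | C
D | C | C
true | C | C
true | D | C
true | q | C
true | q | C & D
true | q | C & D & D
true | q | D & D & D
true | q | q & D & D
true | q | q & ~ D & D
true | q | q & ~ true & D
true | q | q & ~ true & ~ D
true | q | q & ~ true & ~ q

[B [B [B [C [D true]]] | [C [D q]]] | [C [C [C [D q]] & [D ~ [D true]]] & [D ~ [D q]]]]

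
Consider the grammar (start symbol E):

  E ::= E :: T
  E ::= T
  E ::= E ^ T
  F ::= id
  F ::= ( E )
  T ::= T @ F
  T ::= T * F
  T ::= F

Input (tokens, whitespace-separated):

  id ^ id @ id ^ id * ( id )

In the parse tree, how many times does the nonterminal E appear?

4

[E [E [E [T [F id]]] ^ [T [T [F id]] @ [F id]]] ^ [T [T [F id]] * [F ( [E [T [F id]]] )]]]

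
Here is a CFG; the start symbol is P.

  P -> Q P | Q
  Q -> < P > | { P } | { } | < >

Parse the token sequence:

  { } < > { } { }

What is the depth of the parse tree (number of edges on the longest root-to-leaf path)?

[P [Q { }] [P [Q < >] [P [Q { }] [P [Q { }]]]]]

5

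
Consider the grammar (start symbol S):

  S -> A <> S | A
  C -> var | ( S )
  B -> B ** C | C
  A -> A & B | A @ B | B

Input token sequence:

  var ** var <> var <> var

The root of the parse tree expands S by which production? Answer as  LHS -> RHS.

S -> A <> S

[S [A [B [B [C var]] ** [C var]]] <> [S [A [B [C var]]] <> [S [A [B [C var]]]]]]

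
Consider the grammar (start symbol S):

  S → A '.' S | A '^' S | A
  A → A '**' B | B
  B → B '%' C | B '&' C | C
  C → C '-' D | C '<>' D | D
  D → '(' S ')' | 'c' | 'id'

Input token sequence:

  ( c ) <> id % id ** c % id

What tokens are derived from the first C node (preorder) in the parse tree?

[S [A [A [B [B [C [C [D ( [S [A [B [C [D c]]]]] )]] <> [D id]]] % [C [D id]]]] ** [B [B [C [D c]]] % [C [D id]]]]]

( c ) <> id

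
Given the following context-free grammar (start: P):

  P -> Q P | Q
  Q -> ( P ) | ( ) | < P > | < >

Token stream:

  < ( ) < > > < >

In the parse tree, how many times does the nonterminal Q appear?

4

[P [Q < [P [Q ( )] [P [Q < >]]] >] [P [Q < >]]]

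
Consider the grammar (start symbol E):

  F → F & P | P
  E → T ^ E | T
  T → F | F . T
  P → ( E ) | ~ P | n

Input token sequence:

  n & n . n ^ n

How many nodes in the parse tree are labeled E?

[E [T [F [F [P n]] & [P n]] . [T [F [P n]]]] ^ [E [T [F [P n]]]]]

2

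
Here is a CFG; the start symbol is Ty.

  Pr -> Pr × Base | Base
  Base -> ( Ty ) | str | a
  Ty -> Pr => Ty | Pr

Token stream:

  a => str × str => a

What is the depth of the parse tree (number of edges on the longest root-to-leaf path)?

[Ty [Pr [Base a]] => [Ty [Pr [Pr [Base str]] × [Base str]] => [Ty [Pr [Base a]]]]]

5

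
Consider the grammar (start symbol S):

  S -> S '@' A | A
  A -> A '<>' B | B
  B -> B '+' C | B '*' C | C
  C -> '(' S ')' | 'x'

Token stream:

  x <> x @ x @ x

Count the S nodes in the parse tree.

3

[S [S [S [A [A [B [C x]]] <> [B [C x]]]] @ [A [B [C x]]]] @ [A [B [C x]]]]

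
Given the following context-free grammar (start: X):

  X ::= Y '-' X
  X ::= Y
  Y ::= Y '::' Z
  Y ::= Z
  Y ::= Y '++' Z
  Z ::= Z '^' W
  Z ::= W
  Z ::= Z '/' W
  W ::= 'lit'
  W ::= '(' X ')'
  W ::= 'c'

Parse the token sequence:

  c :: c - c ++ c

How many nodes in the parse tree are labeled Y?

4

[X [Y [Y [Z [W c]]] :: [Z [W c]]] - [X [Y [Y [Z [W c]]] ++ [Z [W c]]]]]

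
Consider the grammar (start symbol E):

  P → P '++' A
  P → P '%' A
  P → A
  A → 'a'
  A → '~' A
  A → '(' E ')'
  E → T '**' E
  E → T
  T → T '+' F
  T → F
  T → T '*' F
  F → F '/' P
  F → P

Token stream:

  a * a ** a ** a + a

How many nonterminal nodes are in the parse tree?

23

[E [T [T [F [P [A a]]]] * [F [P [A a]]]] ** [E [T [F [P [A a]]]] ** [E [T [T [F [P [A a]]]] + [F [P [A a]]]]]]]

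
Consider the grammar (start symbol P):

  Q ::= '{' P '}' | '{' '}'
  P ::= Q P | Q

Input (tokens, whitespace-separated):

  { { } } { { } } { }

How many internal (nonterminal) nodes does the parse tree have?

[P [Q { [P [Q { }]] }] [P [Q { [P [Q { }]] }] [P [Q { }]]]]

10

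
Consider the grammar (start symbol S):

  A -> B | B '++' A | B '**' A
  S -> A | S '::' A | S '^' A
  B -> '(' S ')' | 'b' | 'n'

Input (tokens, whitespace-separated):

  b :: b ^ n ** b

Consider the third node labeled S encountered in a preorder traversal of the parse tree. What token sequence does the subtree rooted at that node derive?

[S [S [S [A [B b]]] :: [A [B b]]] ^ [A [B n] ** [A [B b]]]]

b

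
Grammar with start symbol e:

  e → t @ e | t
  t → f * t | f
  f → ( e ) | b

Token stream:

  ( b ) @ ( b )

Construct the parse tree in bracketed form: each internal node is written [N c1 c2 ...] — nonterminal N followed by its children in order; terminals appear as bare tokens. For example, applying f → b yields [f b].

[e [t [f ( [e [t [f b]]] )]] @ [e [t [f ( [e [t [f b]]] )]]]]

e
t @ e
f @ e
( e ) @ e
( t ) @ e
( f ) @ e
( b ) @ e
( b ) @ t
( b ) @ f
( b ) @ ( e )
( b ) @ ( t )
( b ) @ ( f )
( b ) @ ( b )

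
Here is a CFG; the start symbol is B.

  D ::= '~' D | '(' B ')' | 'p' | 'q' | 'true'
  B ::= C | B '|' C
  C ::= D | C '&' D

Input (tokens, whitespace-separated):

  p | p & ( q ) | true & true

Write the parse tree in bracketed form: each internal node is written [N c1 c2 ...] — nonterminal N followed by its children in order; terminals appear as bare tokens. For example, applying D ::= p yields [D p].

B
B | C
B | C | C
C | C | C
D | C | C
p | C | C
p | C & D | C
p | D & D | C
p | p & D | C
p | p & ( B ) | C
p | p & ( C ) | C
p | p & ( D ) | C
p | p & ( q ) | C
p | p & ( q ) | C & D
p | p & ( q ) | D & D
p | p & ( q ) | true & D
p | p & ( q ) | true & true

[B [B [B [C [D p]]] | [C [C [D p]] & [D ( [B [C [D q]]] )]]] | [C [C [D true]] & [D true]]]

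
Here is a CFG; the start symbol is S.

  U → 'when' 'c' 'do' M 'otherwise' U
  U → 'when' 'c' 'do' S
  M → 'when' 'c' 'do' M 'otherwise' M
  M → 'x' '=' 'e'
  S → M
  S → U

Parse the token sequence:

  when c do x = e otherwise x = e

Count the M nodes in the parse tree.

[S [M when c do [M x = e] otherwise [M x = e]]]

3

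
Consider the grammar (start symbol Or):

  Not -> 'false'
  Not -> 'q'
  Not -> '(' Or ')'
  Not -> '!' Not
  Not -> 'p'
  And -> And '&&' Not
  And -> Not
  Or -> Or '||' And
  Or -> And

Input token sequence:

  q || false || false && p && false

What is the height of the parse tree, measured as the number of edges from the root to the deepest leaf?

5

[Or [Or [Or [And [Not q]]] || [And [Not false]]] || [And [And [And [Not false]] && [Not p]] && [Not false]]]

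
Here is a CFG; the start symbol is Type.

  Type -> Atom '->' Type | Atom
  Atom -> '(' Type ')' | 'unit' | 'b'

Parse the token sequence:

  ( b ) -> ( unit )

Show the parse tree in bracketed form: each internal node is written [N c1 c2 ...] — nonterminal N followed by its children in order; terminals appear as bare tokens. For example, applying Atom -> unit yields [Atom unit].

[Type [Atom ( [Type [Atom b]] )] -> [Type [Atom ( [Type [Atom unit]] )]]]

Type
Atom -> Type
( Type ) -> Type
( Atom ) -> Type
( b ) -> Type
( b ) -> Atom
( b ) -> ( Type )
( b ) -> ( Atom )
( b ) -> ( unit )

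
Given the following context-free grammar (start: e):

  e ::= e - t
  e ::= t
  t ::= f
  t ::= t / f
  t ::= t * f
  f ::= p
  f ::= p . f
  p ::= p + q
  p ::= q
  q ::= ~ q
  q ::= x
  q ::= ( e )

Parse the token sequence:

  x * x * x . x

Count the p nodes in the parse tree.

4

[e [t [t [t [f [p [q x]]]] * [f [p [q x]]]] * [f [p [q x]] . [f [p [q x]]]]]]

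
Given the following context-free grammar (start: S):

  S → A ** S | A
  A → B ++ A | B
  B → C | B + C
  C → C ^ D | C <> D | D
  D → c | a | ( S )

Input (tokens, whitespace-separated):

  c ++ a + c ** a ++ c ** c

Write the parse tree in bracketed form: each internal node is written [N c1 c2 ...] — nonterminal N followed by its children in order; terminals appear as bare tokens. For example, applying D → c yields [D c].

[S [A [B [C [D c]]] ++ [A [B [B [C [D a]]] + [C [D c]]]]] ** [S [A [B [C [D a]]] ++ [A [B [C [D c]]]]] ** [S [A [B [C [D c]]]]]]]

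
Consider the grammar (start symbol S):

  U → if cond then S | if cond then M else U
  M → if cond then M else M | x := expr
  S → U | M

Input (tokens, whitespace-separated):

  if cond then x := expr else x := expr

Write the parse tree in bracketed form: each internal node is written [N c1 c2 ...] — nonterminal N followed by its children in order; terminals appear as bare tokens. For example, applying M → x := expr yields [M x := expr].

[S [M if cond then [M x := expr] else [M x := expr]]]

S
M
if cond then M else M
if cond then x := expr else M
if cond then x := expr else x := expr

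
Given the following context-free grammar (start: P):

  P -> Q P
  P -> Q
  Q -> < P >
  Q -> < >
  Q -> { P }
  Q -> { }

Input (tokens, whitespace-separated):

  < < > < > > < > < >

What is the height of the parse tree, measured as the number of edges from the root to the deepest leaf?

[P [Q < [P [Q < >] [P [Q < >]]] >] [P [Q < >] [P [Q < >]]]]

5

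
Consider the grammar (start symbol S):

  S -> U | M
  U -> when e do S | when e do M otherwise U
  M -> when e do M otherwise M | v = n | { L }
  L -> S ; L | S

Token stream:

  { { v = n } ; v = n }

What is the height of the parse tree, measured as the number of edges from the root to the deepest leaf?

8

[S [M { [L [S [M { [L [S [M v = n]]] }]] ; [L [S [M v = n]]]] }]]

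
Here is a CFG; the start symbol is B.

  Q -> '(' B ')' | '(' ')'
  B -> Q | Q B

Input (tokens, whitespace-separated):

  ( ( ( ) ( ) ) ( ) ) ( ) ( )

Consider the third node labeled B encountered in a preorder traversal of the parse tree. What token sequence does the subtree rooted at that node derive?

( ) ( )

[B [Q ( [B [Q ( [B [Q ( )] [B [Q ( )]]] )] [B [Q ( )]]] )] [B [Q ( )] [B [Q ( )]]]]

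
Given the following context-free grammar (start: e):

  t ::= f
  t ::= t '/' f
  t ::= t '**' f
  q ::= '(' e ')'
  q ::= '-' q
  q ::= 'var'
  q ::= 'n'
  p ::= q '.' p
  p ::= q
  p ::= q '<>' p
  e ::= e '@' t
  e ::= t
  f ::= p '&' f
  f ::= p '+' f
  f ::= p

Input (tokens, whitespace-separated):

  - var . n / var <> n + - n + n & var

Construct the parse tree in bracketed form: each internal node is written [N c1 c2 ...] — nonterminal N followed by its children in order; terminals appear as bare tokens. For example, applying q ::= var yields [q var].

[e [t [t [f [p [q - [q var]] . [p [q n]]]]] / [f [p [q var] <> [p [q n]]] + [f [p [q - [q n]]] + [f [p [q n]] & [f [p [q var]]]]]]]]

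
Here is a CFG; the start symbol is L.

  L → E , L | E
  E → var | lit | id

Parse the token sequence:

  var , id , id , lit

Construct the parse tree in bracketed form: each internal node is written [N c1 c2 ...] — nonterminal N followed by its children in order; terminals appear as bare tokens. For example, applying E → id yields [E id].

L
E , L
var , L
var , E , L
var , id , L
var , id , E , L
var , id , id , L
var , id , id , E
var , id , id , lit

[L [E var] , [L [E id] , [L [E id] , [L [E lit]]]]]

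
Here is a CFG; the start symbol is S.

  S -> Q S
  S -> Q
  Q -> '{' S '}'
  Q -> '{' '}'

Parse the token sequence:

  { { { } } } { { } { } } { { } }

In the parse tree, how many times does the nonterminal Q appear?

8

[S [Q { [S [Q { [S [Q { }]] }]] }] [S [Q { [S [Q { }] [S [Q { }]]] }] [S [Q { [S [Q { }]] }]]]]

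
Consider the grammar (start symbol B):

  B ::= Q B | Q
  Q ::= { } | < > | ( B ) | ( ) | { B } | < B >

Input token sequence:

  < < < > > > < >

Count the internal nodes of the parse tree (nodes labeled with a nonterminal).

[B [Q < [B [Q < [B [Q < >]] >]] >] [B [Q < >]]]

8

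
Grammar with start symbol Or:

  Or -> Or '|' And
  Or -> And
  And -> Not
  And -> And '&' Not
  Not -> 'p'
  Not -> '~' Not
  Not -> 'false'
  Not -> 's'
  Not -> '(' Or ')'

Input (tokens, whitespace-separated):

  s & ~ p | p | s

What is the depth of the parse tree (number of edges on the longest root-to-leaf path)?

6

[Or [Or [Or [And [And [Not s]] & [Not ~ [Not p]]]] | [And [Not p]]] | [And [Not s]]]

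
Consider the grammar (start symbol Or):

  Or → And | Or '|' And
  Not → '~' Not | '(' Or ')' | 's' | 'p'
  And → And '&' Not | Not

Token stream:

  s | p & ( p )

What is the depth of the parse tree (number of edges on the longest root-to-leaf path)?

6

[Or [Or [And [Not s]]] | [And [And [Not p]] & [Not ( [Or [And [Not p]]] )]]]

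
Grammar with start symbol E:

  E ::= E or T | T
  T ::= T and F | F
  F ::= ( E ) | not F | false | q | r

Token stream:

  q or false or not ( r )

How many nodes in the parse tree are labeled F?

5

[E [E [E [T [F q]]] or [T [F false]]] or [T [F not [F ( [E [T [F r]]] )]]]]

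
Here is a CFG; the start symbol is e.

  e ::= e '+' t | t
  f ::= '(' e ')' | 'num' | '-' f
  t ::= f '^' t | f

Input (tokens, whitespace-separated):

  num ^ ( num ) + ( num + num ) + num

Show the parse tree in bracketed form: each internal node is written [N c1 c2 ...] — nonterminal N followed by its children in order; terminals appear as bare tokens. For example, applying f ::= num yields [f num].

e
e + t
e + t + t
t + t + t
f ^ t + t + t
num ^ t + t + t
num ^ f + t + t
num ^ ( e ) + t + t
num ^ ( t ) + t + t
num ^ ( f ) + t + t
num ^ ( num ) + t + t
num ^ ( num ) + f + t
num ^ ( num ) + ( e ) + t
num ^ ( num ) + ( e + t ) + t
num ^ ( num ) + ( t + t ) + t
num ^ ( num ) + ( f + t ) + t
num ^ ( num ) + ( num + t ) + t
num ^ ( num ) + ( num + f ) + t
num ^ ( num ) + ( num + num ) + t
num ^ ( num ) + ( num + num ) + f
num ^ ( num ) + ( num + num ) + num

[e [e [e [t [f num] ^ [t [f ( [e [t [f num]]] )]]]] + [t [f ( [e [e [t [f num]]] + [t [f num]]] )]]] + [t [f num]]]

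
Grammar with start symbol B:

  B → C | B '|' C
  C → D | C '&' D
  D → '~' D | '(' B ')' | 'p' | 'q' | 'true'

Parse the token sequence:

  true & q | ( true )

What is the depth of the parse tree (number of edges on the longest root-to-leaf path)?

6

[B [B [C [C [D true]] & [D q]]] | [C [D ( [B [C [D true]]] )]]]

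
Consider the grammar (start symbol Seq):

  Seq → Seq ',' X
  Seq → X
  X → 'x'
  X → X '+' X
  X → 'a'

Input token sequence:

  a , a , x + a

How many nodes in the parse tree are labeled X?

5

[Seq [Seq [Seq [X a]] , [X a]] , [X [X x] + [X a]]]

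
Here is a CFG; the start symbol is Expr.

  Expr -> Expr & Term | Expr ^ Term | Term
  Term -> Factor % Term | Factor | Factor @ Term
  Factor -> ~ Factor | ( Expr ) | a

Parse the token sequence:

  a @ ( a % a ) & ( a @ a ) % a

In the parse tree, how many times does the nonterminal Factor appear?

8

[Expr [Expr [Term [Factor a] @ [Term [Factor ( [Expr [Term [Factor a] % [Term [Factor a]]]] )]]]] & [Term [Factor ( [Expr [Term [Factor a] @ [Term [Factor a]]]] )] % [Term [Factor a]]]]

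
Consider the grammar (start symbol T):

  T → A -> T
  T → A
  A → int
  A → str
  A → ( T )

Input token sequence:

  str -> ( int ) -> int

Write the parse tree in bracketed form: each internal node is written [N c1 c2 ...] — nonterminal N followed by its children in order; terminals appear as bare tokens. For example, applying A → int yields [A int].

[T [A str] -> [T [A ( [T [A int]] )] -> [T [A int]]]]

T
A -> T
str -> T
str -> A -> T
str -> ( T ) -> T
str -> ( A ) -> T
str -> ( int ) -> T
str -> ( int ) -> A
str -> ( int ) -> int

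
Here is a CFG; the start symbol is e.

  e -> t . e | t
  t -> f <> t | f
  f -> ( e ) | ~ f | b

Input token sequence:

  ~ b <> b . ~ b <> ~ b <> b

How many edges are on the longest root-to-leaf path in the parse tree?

6

[e [t [f ~ [f b]] <> [t [f b]]] . [e [t [f ~ [f b]] <> [t [f ~ [f b]] <> [t [f b]]]]]]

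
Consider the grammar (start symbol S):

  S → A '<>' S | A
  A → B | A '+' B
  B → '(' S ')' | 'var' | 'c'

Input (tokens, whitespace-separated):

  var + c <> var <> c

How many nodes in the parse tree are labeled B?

[S [A [A [B var]] + [B c]] <> [S [A [B var]] <> [S [A [B c]]]]]

4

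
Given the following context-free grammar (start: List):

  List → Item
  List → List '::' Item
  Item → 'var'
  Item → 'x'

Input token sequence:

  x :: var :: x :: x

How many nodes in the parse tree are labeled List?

[List [List [List [List [Item x]] :: [Item var]] :: [Item x]] :: [Item x]]

4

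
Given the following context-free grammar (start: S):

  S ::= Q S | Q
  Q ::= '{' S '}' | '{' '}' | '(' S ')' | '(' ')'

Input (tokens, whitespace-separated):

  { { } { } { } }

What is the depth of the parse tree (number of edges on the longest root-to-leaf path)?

[S [Q { [S [Q { }] [S [Q { }] [S [Q { }]]]] }]]

6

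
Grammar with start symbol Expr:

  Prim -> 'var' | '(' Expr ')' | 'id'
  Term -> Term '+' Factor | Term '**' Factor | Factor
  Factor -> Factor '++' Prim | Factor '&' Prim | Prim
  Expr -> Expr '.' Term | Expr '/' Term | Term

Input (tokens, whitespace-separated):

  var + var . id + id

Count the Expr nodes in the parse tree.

[Expr [Expr [Term [Term [Factor [Prim var]]] + [Factor [Prim var]]]] . [Term [Term [Factor [Prim id]]] + [Factor [Prim id]]]]

2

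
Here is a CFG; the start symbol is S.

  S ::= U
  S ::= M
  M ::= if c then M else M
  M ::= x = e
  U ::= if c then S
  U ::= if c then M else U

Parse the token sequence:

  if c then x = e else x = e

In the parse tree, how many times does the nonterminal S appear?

[S [M if c then [M x = e] else [M x = e]]]

1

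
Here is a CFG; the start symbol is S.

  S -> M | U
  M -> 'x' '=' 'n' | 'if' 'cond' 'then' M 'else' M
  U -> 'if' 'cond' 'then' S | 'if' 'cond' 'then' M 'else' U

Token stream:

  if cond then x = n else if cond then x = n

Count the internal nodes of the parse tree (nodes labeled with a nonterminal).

6

[S [U if cond then [M x = n] else [U if cond then [S [M x = n]]]]]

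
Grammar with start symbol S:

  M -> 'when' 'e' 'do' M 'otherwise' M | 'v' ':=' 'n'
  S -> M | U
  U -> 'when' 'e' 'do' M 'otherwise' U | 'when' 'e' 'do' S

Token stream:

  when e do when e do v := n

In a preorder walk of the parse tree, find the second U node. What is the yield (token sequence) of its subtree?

when e do v := n

[S [U when e do [S [U when e do [S [M v := n]]]]]]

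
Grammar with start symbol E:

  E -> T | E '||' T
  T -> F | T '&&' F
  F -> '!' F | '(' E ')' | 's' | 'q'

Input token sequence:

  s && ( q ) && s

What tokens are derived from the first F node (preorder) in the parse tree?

s

[E [T [T [T [F s]] && [F ( [E [T [F q]]] )]] && [F s]]]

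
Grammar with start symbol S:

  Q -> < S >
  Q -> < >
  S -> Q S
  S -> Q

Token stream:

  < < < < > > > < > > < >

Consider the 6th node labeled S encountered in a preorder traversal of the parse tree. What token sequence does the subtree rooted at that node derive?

< >

[S [Q < [S [Q < [S [Q < [S [Q < >]] >]] >] [S [Q < >]]] >] [S [Q < >]]]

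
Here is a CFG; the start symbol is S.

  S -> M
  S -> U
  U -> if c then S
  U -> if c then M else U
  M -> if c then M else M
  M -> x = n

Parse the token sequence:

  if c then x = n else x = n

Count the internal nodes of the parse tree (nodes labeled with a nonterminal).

4

[S [M if c then [M x = n] else [M x = n]]]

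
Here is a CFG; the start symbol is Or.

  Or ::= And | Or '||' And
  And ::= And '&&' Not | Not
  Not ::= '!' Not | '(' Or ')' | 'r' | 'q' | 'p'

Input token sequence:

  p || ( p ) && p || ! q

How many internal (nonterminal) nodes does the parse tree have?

[Or [Or [Or [And [Not p]]] || [And [And [Not ( [Or [And [Not p]]] )]] && [Not p]]] || [And [Not ! [Not q]]]]

15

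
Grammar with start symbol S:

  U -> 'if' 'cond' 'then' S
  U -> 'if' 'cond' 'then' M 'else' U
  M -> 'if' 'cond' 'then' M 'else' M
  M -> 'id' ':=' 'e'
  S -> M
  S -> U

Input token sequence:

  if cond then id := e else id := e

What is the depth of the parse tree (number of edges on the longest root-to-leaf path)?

[S [M if cond then [M id := e] else [M id := e]]]

3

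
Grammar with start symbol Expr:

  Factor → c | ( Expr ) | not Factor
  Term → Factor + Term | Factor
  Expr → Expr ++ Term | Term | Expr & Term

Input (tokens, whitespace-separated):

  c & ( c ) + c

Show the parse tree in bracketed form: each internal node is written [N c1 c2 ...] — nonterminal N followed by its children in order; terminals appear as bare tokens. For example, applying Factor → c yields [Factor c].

Expr
Expr & Term
Term & Term
Factor & Term
c & Term
c & Factor + Term
c & ( Expr ) + Term
c & ( Term ) + Term
c & ( Factor ) + Term
c & ( c ) + Term
c & ( c ) + Factor
c & ( c ) + c

[Expr [Expr [Term [Factor c]]] & [Term [Factor ( [Expr [Term [Factor c]]] )] + [Term [Factor c]]]]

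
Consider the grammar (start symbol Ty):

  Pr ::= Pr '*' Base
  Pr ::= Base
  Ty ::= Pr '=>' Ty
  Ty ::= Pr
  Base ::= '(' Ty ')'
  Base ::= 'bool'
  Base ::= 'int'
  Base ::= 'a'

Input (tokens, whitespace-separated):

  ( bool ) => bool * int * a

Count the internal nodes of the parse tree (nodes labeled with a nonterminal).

[Ty [Pr [Base ( [Ty [Pr [Base bool]]] )]] => [Ty [Pr [Pr [Pr [Base bool]] * [Base int]] * [Base a]]]]

13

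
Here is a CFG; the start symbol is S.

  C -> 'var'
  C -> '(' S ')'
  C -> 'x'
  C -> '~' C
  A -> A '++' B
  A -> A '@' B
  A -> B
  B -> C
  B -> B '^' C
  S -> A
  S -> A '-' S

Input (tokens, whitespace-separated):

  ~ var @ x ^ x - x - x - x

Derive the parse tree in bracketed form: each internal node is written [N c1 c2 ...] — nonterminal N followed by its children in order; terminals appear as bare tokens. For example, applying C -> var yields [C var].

S
A - S
A @ B - S
B @ B - S
C @ B - S
~ C @ B - S
~ var @ B - S
~ var @ B ^ C - S
~ var @ C ^ C - S
~ var @ x ^ C - S
~ var @ x ^ x - S
~ var @ x ^ x - A - S
~ var @ x ^ x - B - S
~ var @ x ^ x - C - S
~ var @ x ^ x - x - S
~ var @ x ^ x - x - A - S
~ var @ x ^ x - x - B - S
~ var @ x ^ x - x - C - S
~ var @ x ^ x - x - x - S
~ var @ x ^ x - x - x - A
~ var @ x ^ x - x - x - B
~ var @ x ^ x - x - x - C
~ var @ x ^ x - x - x - x

[S [A [A [B [C ~ [C var]]]] @ [B [B [C x]] ^ [C x]]] - [S [A [B [C x]]] - [S [A [B [C x]]] - [S [A [B [C x]]]]]]]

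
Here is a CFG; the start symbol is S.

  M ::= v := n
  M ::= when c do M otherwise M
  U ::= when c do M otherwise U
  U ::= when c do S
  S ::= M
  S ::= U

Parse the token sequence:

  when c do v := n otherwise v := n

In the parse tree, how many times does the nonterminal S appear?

1

[S [M when c do [M v := n] otherwise [M v := n]]]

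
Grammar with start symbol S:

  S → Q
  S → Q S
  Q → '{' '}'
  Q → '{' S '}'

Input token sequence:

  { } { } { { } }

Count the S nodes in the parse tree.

4

[S [Q { }] [S [Q { }] [S [Q { [S [Q { }]] }]]]]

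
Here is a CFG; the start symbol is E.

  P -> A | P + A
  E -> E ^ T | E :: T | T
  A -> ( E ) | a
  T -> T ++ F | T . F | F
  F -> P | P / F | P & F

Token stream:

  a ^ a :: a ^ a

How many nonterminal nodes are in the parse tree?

20

[E [E [E [E [T [F [P [A a]]]]] ^ [T [F [P [A a]]]]] :: [T [F [P [A a]]]]] ^ [T [F [P [A a]]]]]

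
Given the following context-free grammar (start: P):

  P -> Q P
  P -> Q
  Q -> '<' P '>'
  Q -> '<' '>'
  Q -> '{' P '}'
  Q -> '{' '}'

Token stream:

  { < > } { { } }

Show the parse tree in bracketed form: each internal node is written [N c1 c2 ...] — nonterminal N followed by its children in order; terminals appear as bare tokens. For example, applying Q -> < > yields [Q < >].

P
Q P
{ P } P
{ Q } P
{ < > } P
{ < > } Q
{ < > } { P }
{ < > } { Q }
{ < > } { { } }

[P [Q { [P [Q < >]] }] [P [Q { [P [Q { }]] }]]]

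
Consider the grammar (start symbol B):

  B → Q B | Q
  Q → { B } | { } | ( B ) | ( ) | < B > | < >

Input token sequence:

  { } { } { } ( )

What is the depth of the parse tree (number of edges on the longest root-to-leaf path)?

5

[B [Q { }] [B [Q { }] [B [Q { }] [B [Q ( )]]]]]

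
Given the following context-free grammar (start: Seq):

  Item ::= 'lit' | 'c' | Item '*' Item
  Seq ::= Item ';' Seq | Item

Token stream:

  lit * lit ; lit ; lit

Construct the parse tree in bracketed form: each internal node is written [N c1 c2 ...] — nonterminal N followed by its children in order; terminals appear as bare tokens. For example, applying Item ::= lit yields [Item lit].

Seq
Item ; Seq
Item * Item ; Seq
lit * Item ; Seq
lit * lit ; Seq
lit * lit ; Item ; Seq
lit * lit ; lit ; Seq
lit * lit ; lit ; Item
lit * lit ; lit ; lit

[Seq [Item [Item lit] * [Item lit]] ; [Seq [Item lit] ; [Seq [Item lit]]]]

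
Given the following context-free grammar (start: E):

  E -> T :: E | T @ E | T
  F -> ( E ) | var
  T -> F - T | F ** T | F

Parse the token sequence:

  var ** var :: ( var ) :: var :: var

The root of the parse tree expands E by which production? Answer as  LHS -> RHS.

E -> T :: E

[E [T [F var] ** [T [F var]]] :: [E [T [F ( [E [T [F var]]] )]] :: [E [T [F var]] :: [E [T [F var]]]]]]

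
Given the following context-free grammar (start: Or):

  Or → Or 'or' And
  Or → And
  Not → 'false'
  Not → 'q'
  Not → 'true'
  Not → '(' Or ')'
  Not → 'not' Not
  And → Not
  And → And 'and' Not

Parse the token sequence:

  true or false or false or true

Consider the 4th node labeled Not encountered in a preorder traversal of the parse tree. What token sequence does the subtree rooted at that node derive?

[Or [Or [Or [Or [And [Not true]]] or [And [Not false]]] or [And [Not false]]] or [And [Not true]]]

true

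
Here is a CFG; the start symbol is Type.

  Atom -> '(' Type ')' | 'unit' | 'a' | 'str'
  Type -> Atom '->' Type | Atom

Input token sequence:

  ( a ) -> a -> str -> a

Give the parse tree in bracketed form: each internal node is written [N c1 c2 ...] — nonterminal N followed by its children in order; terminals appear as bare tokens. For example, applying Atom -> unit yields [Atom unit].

Type
Atom -> Type
( Type ) -> Type
( Atom ) -> Type
( a ) -> Type
( a ) -> Atom -> Type
( a ) -> a -> Type
( a ) -> a -> Atom -> Type
( a ) -> a -> str -> Type
( a ) -> a -> str -> Atom
( a ) -> a -> str -> a

[Type [Atom ( [Type [Atom a]] )] -> [Type [Atom a] -> [Type [Atom str] -> [Type [Atom a]]]]]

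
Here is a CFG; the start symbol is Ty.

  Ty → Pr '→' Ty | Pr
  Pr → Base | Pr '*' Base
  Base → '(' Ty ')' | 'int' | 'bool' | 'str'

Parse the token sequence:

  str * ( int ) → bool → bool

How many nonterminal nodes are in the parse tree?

14

[Ty [Pr [Pr [Base str]] * [Base ( [Ty [Pr [Base int]]] )]] → [Ty [Pr [Base bool]] → [Ty [Pr [Base bool]]]]]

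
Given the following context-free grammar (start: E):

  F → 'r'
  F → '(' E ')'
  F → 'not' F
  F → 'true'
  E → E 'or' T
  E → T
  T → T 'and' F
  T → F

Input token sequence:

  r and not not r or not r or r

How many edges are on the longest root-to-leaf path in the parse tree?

[E [E [E [T [T [F r]] and [F not [F not [F r]]]]] or [T [F not [F r]]]] or [T [F r]]]

7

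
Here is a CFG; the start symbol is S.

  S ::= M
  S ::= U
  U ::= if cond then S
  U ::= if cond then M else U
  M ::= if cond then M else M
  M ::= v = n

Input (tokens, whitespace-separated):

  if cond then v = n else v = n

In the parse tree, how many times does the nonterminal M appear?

[S [M if cond then [M v = n] else [M v = n]]]

3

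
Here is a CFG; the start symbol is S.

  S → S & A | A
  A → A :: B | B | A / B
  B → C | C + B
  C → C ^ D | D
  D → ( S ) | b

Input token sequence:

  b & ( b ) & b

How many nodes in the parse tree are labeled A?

[S [S [S [A [B [C [D b]]]]] & [A [B [C [D ( [S [A [B [C [D b]]]]] )]]]]] & [A [B [C [D b]]]]]

4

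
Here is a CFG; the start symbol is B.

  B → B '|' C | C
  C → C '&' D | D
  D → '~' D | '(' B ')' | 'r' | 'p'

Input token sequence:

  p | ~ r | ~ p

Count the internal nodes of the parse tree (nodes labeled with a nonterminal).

[B [B [B [C [D p]]] | [C [D ~ [D r]]]] | [C [D ~ [D p]]]]

11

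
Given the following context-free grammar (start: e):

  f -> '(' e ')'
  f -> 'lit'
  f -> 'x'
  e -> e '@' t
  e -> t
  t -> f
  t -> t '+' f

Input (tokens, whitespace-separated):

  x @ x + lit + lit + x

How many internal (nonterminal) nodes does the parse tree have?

12

[e [e [t [f x]]] @ [t [t [t [t [f x]] + [f lit]] + [f lit]] + [f x]]]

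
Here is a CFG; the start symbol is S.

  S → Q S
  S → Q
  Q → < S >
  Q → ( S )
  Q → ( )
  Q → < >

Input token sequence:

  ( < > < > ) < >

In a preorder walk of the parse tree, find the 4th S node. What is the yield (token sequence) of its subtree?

[S [Q ( [S [Q < >] [S [Q < >]]] )] [S [Q < >]]]

< >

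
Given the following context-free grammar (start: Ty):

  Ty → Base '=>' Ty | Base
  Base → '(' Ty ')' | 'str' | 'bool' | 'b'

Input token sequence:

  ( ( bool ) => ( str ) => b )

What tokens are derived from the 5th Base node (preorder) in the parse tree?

str

[Ty [Base ( [Ty [Base ( [Ty [Base bool]] )] => [Ty [Base ( [Ty [Base str]] )] => [Ty [Base b]]]] )]]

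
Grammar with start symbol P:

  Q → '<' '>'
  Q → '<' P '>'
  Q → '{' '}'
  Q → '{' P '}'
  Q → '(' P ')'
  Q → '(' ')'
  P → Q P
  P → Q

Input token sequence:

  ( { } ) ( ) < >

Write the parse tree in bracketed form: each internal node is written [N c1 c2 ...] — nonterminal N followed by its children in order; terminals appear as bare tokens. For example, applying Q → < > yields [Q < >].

P
Q P
( P ) P
( Q ) P
( { } ) P
( { } ) Q P
( { } ) ( ) P
( { } ) ( ) Q
( { } ) ( ) < >

[P [Q ( [P [Q { }]] )] [P [Q ( )] [P [Q < >]]]]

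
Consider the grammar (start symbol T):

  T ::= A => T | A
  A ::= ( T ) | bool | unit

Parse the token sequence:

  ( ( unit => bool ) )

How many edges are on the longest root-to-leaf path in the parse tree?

7

[T [A ( [T [A ( [T [A unit] => [T [A bool]]] )]] )]]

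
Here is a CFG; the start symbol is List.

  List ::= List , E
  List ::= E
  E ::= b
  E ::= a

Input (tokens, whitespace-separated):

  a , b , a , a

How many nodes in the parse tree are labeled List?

[List [List [List [List [E a]] , [E b]] , [E a]] , [E a]]

4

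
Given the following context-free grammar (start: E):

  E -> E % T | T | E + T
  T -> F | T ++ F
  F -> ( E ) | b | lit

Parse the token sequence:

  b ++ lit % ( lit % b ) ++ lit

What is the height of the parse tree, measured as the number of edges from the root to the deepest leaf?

8

[E [E [T [T [F b]] ++ [F lit]]] % [T [T [F ( [E [E [T [F lit]]] % [T [F b]]] )]] ++ [F lit]]]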